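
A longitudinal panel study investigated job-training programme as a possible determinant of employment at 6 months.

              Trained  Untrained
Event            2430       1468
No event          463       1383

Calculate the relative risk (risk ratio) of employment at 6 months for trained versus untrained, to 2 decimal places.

Reading the table with exposure as columns: a = 2430 (Trained, case), b = 463 (Trained, non-case), c = 1468 (Untrained, case), d = 1383.
Risk in exposed = 2430/2893 = 0.83996; risk in unexposed = 1468/2851 = 0.51491.
RR = 0.83996 / 0.51491 = 1.63128
The risk among the exposed is 1.63 times that among the unexposed.

1.63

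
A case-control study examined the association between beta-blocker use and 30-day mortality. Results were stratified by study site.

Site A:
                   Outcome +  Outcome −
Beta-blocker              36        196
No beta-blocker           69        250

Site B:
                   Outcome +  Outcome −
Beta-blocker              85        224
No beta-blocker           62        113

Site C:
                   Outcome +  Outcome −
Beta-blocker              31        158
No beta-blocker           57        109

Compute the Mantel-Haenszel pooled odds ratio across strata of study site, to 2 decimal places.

0.58

OR_MH = Σ(aᵢdᵢ/nᵢ) / Σ(bᵢcᵢ/nᵢ), where nᵢ is the stratum total.
Stratum 1 (Site A): n = 551; a·d/n = 36·250/551 = 16.3339; b·c/n = 196·69/551 = 24.5445
Stratum 2 (Site B): n = 484; a·d/n = 85·113/484 = 19.8450; b·c/n = 224·62/484 = 28.6942
Stratum 3 (Site C): n = 355; a·d/n = 31·109/355 = 9.5183; b·c/n = 158·57/355 = 25.3690
OR_MH = (16.3339 + 19.8450 + 9.5183) / (24.5445 + 28.6942 + 25.3690) = 45.6973 / 78.6077 = 0.58133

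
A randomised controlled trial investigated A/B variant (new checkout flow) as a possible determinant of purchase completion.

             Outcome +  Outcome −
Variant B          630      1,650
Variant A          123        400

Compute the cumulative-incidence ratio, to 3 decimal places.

1.175

Cells: a = 630, b = 1650, c = 123, d = 400.
Risk in exposed = 630/2280 = 0.27632; risk in unexposed = 123/523 = 0.23518.
RR = 0.27632 / 0.23518 = 1.17490
The risk among the exposed is 1.17 times that among the unexposed.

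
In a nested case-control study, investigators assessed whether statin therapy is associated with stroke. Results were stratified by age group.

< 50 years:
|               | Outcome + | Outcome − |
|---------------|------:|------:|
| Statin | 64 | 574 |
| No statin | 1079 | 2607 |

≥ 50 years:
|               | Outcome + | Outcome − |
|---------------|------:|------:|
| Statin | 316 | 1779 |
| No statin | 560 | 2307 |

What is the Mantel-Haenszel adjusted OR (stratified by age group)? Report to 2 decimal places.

OR_MH = Σ(aᵢdᵢ/nᵢ) / Σ(bᵢcᵢ/nᵢ), where nᵢ is the stratum total.
Stratum 1 (< 50 years): n = 4324; a·d/n = 64·2607/4324 = 38.5865; b·c/n = 574·1079/4324 = 143.2345
Stratum 2 (≥ 50 years): n = 4962; a·d/n = 316·2307/4962 = 146.9190; b·c/n = 1779·560/4962 = 200.7739
OR_MH = (38.5865 + 146.9190) / (143.2345 + 200.7739) = 185.5055 / 344.0084 = 0.53925

0.54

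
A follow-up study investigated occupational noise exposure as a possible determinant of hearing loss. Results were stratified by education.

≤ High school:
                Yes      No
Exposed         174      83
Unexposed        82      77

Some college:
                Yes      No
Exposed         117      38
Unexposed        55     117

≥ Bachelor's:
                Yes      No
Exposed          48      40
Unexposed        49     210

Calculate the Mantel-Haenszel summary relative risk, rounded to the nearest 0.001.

1.838

RR_MH = Σ(aᵢ·n₀ᵢ/nᵢ) / Σ(cᵢ·n₁ᵢ/nᵢ), with n₁ᵢ = aᵢ+bᵢ (exposed), n₀ᵢ = cᵢ+dᵢ (unexposed), nᵢ = n₁ᵢ+n₀ᵢ.
Stratum 1 (≤ High school): n₁ = 257, n₀ = 159, n = 416; a·n₀/n = 174·159/416 = 66.5048; c·n₁/n = 82·257/416 = 50.6587
Stratum 2 (Some college): n₁ = 155, n₀ = 172, n = 327; a·n₀/n = 117·172/327 = 61.5413; c·n₁/n = 55·155/327 = 26.0703
Stratum 3 (≥ Bachelor's): n₁ = 88, n₀ = 259, n = 347; a·n₀/n = 48·259/347 = 35.8271; c·n₁/n = 49·88/347 = 12.4265
RR_MH = (66.5048 + 61.5413 + 35.8271) / (50.6587 + 26.0703 + 12.4265) = 163.8732 / 89.1555 = 1.83806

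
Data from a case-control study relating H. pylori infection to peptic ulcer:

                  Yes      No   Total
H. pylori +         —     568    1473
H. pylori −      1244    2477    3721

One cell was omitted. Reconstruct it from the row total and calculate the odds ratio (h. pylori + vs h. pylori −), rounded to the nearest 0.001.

3.173

The missing cell is in the exposed row: 1473 − 568 = 905.
So a = 905, b = 568, c = 1244, d = 2477.
OR = (a·d)/(b·c) = (905 × 2477) / (568 × 1244) = 2241685 / 706592 = 3.17253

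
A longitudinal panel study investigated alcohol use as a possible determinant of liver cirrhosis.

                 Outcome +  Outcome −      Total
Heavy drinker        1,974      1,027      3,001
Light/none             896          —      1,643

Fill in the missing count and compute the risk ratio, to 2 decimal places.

1.21

The missing cell is in the unexposed row: 1643 − 896 = 747.
So a = 1974, b = 1027, c = 896, d = 747.
RR = [a/(a+b)] / [c/(c+d)] = (1974/3001) / (896/1643) = 0.65778/0.54534 = 1.20618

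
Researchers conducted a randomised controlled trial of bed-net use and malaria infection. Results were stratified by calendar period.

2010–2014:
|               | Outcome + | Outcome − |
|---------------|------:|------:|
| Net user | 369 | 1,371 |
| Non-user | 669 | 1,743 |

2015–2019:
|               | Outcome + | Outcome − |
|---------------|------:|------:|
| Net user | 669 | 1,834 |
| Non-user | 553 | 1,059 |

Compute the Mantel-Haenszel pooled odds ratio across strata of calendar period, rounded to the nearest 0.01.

0.70

OR_MH = Σ(aᵢdᵢ/nᵢ) / Σ(bᵢcᵢ/nᵢ), where nᵢ is the stratum total.
Stratum 1 (2010–2014): n = 4152; a·d/n = 369·1743/4152 = 154.9053; b·c/n = 1371·669/4152 = 220.9053
Stratum 2 (2015–2019): n = 4115; a·d/n = 669·1059/4115 = 172.1679; b·c/n = 1834·553/4115 = 246.4646
OR_MH = (154.9053 + 172.1679) / (220.9053 + 246.4646) = 327.0733 / 467.3700 = 0.69982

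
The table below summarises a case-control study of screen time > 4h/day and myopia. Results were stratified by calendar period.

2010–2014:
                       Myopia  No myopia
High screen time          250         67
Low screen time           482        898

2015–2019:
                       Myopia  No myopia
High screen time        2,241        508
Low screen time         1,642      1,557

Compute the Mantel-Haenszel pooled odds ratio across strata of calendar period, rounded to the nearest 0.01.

4.51

OR_MH = Σ(aᵢdᵢ/nᵢ) / Σ(bᵢcᵢ/nᵢ), where nᵢ is the stratum total.
Stratum 1 (2010–2014): n = 1697; a·d/n = 250·898/1697 = 132.2923; b·c/n = 67·482/1697 = 19.0301
Stratum 2 (2015–2019): n = 5948; a·d/n = 2241·1557/5948 = 586.6236; b·c/n = 508·1642/5948 = 140.2381
OR_MH = (132.2923 + 586.6236) / (19.0301 + 140.2381) = 718.9159 / 159.2681 = 4.51387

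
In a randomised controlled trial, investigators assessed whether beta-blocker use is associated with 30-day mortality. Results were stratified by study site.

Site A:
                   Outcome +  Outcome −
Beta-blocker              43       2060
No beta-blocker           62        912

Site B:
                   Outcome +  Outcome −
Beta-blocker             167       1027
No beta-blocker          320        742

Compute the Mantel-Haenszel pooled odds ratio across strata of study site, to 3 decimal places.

0.362

OR_MH = Σ(aᵢdᵢ/nᵢ) / Σ(bᵢcᵢ/nᵢ), where nᵢ is the stratum total.
Stratum 1 (Site A): n = 3077; a·d/n = 43·912/3077 = 12.7449; b·c/n = 2060·62/3077 = 41.5080
Stratum 2 (Site B): n = 2256; a·d/n = 167·742/2256 = 54.9264; b·c/n = 1027·320/2256 = 145.6738
OR_MH = (12.7449 + 54.9264) / (41.5080 + 145.6738) = 67.6713 / 187.1817 = 0.36153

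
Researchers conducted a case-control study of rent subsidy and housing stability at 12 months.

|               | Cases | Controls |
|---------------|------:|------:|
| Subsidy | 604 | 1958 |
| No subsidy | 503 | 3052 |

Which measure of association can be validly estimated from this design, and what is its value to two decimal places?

Cells: a = 604, b = 1958, c = 503, d = 3052.
This is a case-control study: participants were sampled on outcome status, so risks in the source population cannot be estimated directly — relative risk is not valid here. The odds ratio is the appropriate measure.
OR = (a·d)/(b·c) = (604 × 3052) / (1958 × 503) = 1843408 / 984874 = 1.87172

1.87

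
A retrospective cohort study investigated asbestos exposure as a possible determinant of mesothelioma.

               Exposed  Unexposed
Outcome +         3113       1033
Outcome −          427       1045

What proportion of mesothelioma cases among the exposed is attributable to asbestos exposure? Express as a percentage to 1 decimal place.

43.5

Reading the table with exposure as columns: a = 3113 (Exposed, case), b = 427 (Exposed, non-case), c = 1033 (Unexposed, case), d = 1045.
Risk in exposed = 3113/3540 = 0.87938; risk in unexposed = 1033/2078 = 0.49711.
RR = 0.87938/0.49711 = 1.76897
AR% = (RR − 1)/RR × 100 = (1.76897 − 1)/1.76897 × 100 = 43.4700%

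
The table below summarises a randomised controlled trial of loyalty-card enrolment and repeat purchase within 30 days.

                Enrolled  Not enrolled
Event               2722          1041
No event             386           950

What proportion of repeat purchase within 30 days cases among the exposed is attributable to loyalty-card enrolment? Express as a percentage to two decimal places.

40.30

Reading the table with exposure as columns: a = 2722 (Enrolled, case), b = 386 (Enrolled, non-case), c = 1041 (Not enrolled, case), d = 950.
Risk in exposed = 2722/3108 = 0.87580; risk in unexposed = 1041/1991 = 0.52285.
RR = 0.87580/0.52285 = 1.67505
AR% = (RR − 1)/RR × 100 = (1.67505 − 1)/1.67505 × 100 = 40.3003%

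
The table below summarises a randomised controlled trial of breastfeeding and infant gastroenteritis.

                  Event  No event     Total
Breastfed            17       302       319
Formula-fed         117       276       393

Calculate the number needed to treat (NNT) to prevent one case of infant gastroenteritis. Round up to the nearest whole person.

5

Risk in treated group = 17/319 = 0.05329; risk in control = 117/393 = 0.29771.
Absolute risk reduction = 0.29771 − 0.05329 = 0.24442
NNT = 1 / ARR = 1 / 0.24442 = 4.091 → round up → 5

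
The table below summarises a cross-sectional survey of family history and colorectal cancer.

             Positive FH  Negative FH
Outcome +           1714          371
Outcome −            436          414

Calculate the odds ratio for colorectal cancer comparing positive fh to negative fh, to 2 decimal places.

Reading the table with exposure as columns: a = 1714 (Positive FH, case), b = 436 (Positive FH, non-case), c = 371 (Negative FH, case), d = 414.
OR = (a·d)/(b·c) = (1714 × 414) / (436 × 371) = 709596 / 161756 = 4.38683
The odds of colorectal cancer are about 4.39 times as high in the positive fh group.

4.39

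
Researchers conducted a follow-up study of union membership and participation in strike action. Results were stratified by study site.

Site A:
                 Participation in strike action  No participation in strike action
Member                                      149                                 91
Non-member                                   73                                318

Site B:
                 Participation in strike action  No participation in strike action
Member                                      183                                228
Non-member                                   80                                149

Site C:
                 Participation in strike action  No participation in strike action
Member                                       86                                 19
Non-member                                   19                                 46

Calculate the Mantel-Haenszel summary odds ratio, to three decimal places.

OR_MH = Σ(aᵢdᵢ/nᵢ) / Σ(bᵢcᵢ/nᵢ), where nᵢ is the stratum total.
Stratum 1 (Site A): n = 631; a·d/n = 149·318/631 = 75.0903; b·c/n = 91·73/631 = 10.5277
Stratum 2 (Site B): n = 640; a·d/n = 183·149/640 = 42.6047; b·c/n = 228·80/640 = 28.5000
Stratum 3 (Site C): n = 170; a·d/n = 86·46/170 = 23.2706; b·c/n = 19·19/170 = 2.1235
OR_MH = (75.0903 + 42.6047 + 23.2706) / (10.5277 + 28.5000 + 2.1235) = 140.9656 / 41.1513 = 3.42555

3.426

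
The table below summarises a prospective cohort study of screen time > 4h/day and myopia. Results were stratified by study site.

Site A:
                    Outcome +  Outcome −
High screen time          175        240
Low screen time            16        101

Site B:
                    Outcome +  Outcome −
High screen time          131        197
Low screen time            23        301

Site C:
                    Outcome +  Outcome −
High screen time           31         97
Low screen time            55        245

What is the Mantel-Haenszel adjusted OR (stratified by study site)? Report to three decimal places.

4.185

OR_MH = Σ(aᵢdᵢ/nᵢ) / Σ(bᵢcᵢ/nᵢ), where nᵢ is the stratum total.
Stratum 1 (Site A): n = 532; a·d/n = 175·101/532 = 33.2237; b·c/n = 240·16/532 = 7.2180
Stratum 2 (Site B): n = 652; a·d/n = 131·301/652 = 60.4770; b·c/n = 197·23/652 = 6.9494
Stratum 3 (Site C): n = 428; a·d/n = 31·245/428 = 17.7453; b·c/n = 97·55/428 = 12.4650
OR_MH = (33.2237 + 60.4770 + 17.7453) / (7.2180 + 6.9494 + 12.4650) = 111.4460 / 26.6324 = 4.18460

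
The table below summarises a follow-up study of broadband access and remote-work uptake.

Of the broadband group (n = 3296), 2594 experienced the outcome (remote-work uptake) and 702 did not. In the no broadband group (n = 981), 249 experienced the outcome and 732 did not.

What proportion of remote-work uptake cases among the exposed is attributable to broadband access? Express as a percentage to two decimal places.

67.75

From the description: a = 2594, b = 702, c = 249, d = 732.
Risk in exposed = 2594/3296 = 0.78701; risk in unexposed = 249/981 = 0.25382.
RR = 0.78701/0.25382 = 3.10065
AR% = (RR − 1)/RR × 100 = (3.10065 − 1)/3.10065 × 100 = 67.7487%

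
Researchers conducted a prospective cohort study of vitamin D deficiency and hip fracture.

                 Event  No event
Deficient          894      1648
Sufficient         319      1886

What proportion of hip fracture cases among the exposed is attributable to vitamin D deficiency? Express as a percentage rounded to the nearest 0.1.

Cells: a = 894, b = 1648, c = 319, d = 1886.
Risk in exposed = 894/2542 = 0.35169; risk in unexposed = 319/2205 = 0.14467.
RR = 0.35169/0.14467 = 2.43097
AR% = (RR − 1)/RR × 100 = (2.43097 − 1)/2.43097 × 100 = 58.8642%

58.9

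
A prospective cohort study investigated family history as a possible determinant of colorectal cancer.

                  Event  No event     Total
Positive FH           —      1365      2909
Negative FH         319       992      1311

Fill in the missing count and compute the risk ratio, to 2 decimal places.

The missing cell is in the exposed row: 2909 − 1365 = 1544.
So a = 1544, b = 1365, c = 319, d = 992.
RR = [a/(a+b)] / [c/(c+d)] = (1544/2909) / (319/1311) = 0.53077/0.24333 = 2.18130

2.18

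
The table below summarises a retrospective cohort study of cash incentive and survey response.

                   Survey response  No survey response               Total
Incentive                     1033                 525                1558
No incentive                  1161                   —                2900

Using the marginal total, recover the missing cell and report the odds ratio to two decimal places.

The missing cell is in the unexposed row: 2900 − 1161 = 1739.
So a = 1033, b = 525, c = 1161, d = 1739.
OR = (a·d)/(b·c) = (1033 × 1739) / (525 × 1161) = 1796387 / 609525 = 2.94719

2.95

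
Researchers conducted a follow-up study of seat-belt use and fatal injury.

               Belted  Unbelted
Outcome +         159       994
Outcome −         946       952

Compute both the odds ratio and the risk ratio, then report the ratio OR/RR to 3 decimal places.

0.571

Reading the table with exposure as columns: a = 159 (Belted, case), b = 946 (Belted, non-case), c = 994 (Unbelted, case), d = 952.
OR = (159·952)/(946·994) = 151368/940324 = 0.16097
Risk in exposed = 159/1105 = 0.14389; risk in unexposed = 994/1946 = 0.51079; RR = 0.28170
OR/RR = 0.16097 / 0.28170 = 0.57143
The outcome is not rare, so the OR lies further from 1 than the RR.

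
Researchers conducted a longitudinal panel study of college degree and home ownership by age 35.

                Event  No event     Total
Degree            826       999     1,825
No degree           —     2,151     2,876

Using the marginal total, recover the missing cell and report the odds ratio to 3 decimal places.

The missing cell is in the unexposed row: 2876 − 2151 = 725.
So a = 826, b = 999, c = 725, d = 2151.
OR = (a·d)/(b·c) = (826 × 2151) / (999 × 725) = 1776726 / 724275 = 2.45311

2.453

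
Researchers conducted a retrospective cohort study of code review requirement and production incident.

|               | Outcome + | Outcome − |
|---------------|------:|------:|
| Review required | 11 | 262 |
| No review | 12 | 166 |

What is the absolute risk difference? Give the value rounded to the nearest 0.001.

Cells: a = 11, b = 262, c = 12, d = 166.
Risk in exposed = 11/273 = 0.040293; risk in unexposed = 12/178 = 0.067416.
Risk difference = 0.040293 − 0.067416 = -0.027123

-0.027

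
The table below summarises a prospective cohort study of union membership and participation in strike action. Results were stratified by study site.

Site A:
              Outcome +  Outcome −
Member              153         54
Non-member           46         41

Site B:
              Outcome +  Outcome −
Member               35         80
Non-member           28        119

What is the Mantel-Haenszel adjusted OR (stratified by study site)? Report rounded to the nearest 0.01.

2.19

OR_MH = Σ(aᵢdᵢ/nᵢ) / Σ(bᵢcᵢ/nᵢ), where nᵢ is the stratum total.
Stratum 1 (Site A): n = 294; a·d/n = 153·41/294 = 21.3367; b·c/n = 54·46/294 = 8.4490
Stratum 2 (Site B): n = 262; a·d/n = 35·119/262 = 15.8969; b·c/n = 80·28/262 = 8.5496
OR_MH = (21.3367 + 15.8969) / (8.4490 + 8.5496) = 37.2337 / 16.9986 = 2.19040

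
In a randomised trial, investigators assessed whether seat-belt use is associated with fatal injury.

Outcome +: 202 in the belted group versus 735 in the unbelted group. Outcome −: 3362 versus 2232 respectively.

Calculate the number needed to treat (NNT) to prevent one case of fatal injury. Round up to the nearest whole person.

6

Risk in treated group = 202/3564 = 0.05668; risk in control = 735/2967 = 0.24772.
Absolute risk reduction = 0.24772 − 0.05668 = 0.19105
NNT = 1 / ARR = 1 / 0.19105 = 5.234 → round up → 6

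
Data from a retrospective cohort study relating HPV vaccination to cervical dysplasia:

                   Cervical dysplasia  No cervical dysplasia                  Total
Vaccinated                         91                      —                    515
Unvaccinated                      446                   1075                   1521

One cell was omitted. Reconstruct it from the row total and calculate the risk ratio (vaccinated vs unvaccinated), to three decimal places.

0.603

The missing cell is in the exposed row: 515 − 91 = 424.
So a = 91, b = 424, c = 446, d = 1075.
RR = [a/(a+b)] / [c/(c+d)] = (91/515) / (446/1521) = 0.17670/0.29323 = 0.60260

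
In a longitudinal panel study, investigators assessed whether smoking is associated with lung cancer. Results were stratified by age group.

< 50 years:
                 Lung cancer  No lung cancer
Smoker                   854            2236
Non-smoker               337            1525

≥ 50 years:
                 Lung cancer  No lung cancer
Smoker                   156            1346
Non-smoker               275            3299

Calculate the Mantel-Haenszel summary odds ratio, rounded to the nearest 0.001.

1.619

OR_MH = Σ(aᵢdᵢ/nᵢ) / Σ(bᵢcᵢ/nᵢ), where nᵢ is the stratum total.
Stratum 1 (< 50 years): n = 4952; a·d/n = 854·1525/4952 = 262.9947; b·c/n = 2236·337/4952 = 152.1672
Stratum 2 (≥ 50 years): n = 5076; a·d/n = 156·3299/5076 = 101.3877; b·c/n = 1346·275/5076 = 72.9216
OR_MH = (262.9947 + 101.3877) / (152.1672 + 72.9216) = 364.3825 / 225.0888 = 1.61884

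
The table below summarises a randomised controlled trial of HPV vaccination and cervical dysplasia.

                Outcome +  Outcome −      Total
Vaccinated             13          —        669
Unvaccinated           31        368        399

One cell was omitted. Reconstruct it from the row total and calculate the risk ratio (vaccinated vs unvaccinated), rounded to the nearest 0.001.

The missing cell is in the exposed row: 669 − 13 = 656.
So a = 13, b = 656, c = 31, d = 368.
RR = [a/(a+b)] / [c/(c+d)] = (13/669) / (31/399) = 0.01943/0.07769 = 0.25011

0.250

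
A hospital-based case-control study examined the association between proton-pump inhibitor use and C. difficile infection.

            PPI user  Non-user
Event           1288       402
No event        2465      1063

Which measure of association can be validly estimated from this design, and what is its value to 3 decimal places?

Reading the table with exposure as columns: a = 1288 (PPI user, case), b = 2465 (PPI user, non-case), c = 402 (Non-user, case), d = 1063.
This is a hospital-based case-control study: participants were sampled on outcome status, so risks in the source population cannot be estimated directly — relative risk is not valid here. The odds ratio is the appropriate measure.
OR = (a·d)/(b·c) = (1288 × 1063) / (2465 × 402) = 1369144 / 990930 = 1.38168

1.382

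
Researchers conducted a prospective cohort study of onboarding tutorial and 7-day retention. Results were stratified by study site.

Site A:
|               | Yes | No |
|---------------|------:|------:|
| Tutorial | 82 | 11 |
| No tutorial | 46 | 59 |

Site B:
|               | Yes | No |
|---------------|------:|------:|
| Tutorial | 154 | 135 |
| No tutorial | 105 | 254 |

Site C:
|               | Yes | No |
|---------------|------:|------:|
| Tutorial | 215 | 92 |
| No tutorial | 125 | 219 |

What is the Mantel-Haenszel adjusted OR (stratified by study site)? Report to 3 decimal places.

OR_MH = Σ(aᵢdᵢ/nᵢ) / Σ(bᵢcᵢ/nᵢ), where nᵢ is the stratum total.
Stratum 1 (Site A): n = 198; a·d/n = 82·59/198 = 24.4343; b·c/n = 11·46/198 = 2.5556
Stratum 2 (Site B): n = 648; a·d/n = 154·254/648 = 60.3642; b·c/n = 135·105/648 = 21.8750
Stratum 3 (Site C): n = 651; a·d/n = 215·219/651 = 72.3272; b·c/n = 92·125/651 = 17.6651
OR_MH = (24.4343 + 60.3642 + 72.3272) / (2.5556 + 21.8750 + 17.6651) = 157.1257 / 42.0957 = 3.73259

3.733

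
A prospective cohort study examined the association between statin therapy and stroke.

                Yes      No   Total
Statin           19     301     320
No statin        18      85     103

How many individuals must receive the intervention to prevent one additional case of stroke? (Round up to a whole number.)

Risk in treated group = 19/320 = 0.05937; risk in control = 18/103 = 0.17476.
Absolute risk reduction = 0.17476 − 0.05937 = 0.11538
NNT = 1 / ARR = 1 / 0.11538 = 8.667 → round up → 9

9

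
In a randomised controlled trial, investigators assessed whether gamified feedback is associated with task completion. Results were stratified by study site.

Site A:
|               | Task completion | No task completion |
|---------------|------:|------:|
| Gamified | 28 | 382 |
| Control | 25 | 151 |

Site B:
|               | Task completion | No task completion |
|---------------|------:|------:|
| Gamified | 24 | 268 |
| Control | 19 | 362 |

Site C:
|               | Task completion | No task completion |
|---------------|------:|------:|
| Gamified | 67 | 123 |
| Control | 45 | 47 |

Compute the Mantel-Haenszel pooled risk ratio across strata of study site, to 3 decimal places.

0.782

RR_MH = Σ(aᵢ·n₀ᵢ/nᵢ) / Σ(cᵢ·n₁ᵢ/nᵢ), with n₁ᵢ = aᵢ+bᵢ (exposed), n₀ᵢ = cᵢ+dᵢ (unexposed), nᵢ = n₁ᵢ+n₀ᵢ.
Stratum 1 (Site A): n₁ = 410, n₀ = 176, n = 586; a·n₀/n = 28·176/586 = 8.4096; c·n₁/n = 25·410/586 = 17.4915
Stratum 2 (Site B): n₁ = 292, n₀ = 381, n = 673; a·n₀/n = 24·381/673 = 13.5869; c·n₁/n = 19·292/673 = 8.2437
Stratum 3 (Site C): n₁ = 190, n₀ = 92, n = 282; a·n₀/n = 67·92/282 = 21.8582; c·n₁/n = 45·190/282 = 30.3191
RR_MH = (8.4096 + 13.5869 + 21.8582) / (17.4915 + 8.2437 + 30.3191) = 43.8546 / 56.0543 = 0.78236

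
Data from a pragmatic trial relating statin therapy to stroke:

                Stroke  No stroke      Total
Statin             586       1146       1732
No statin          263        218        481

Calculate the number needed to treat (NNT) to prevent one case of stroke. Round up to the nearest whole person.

5

Risk in treated group = 586/1732 = 0.33834; risk in control = 263/481 = 0.54678.
Absolute risk reduction = 0.54678 − 0.33834 = 0.20844
NNT = 1 / ARR = 1 / 0.20844 = 4.798 → round up → 5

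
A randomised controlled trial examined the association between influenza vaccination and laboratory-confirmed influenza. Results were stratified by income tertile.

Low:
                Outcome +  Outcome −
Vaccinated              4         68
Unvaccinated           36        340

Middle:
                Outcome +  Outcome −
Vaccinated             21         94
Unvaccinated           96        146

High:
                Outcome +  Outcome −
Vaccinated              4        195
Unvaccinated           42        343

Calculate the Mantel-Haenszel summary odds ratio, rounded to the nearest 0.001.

0.312

OR_MH = Σ(aᵢdᵢ/nᵢ) / Σ(bᵢcᵢ/nᵢ), where nᵢ is the stratum total.
Stratum 1 (Low): n = 448; a·d/n = 4·340/448 = 3.0357; b·c/n = 68·36/448 = 5.4643
Stratum 2 (Middle): n = 357; a·d/n = 21·146/357 = 8.5882; b·c/n = 94·96/357 = 25.2773
Stratum 3 (High): n = 584; a·d/n = 4·343/584 = 2.3493; b·c/n = 195·42/584 = 14.0240
OR_MH = (3.0357 + 8.5882 + 2.3493) / (5.4643 + 25.2773 + 14.0240) = 13.9733 / 44.7656 = 0.31214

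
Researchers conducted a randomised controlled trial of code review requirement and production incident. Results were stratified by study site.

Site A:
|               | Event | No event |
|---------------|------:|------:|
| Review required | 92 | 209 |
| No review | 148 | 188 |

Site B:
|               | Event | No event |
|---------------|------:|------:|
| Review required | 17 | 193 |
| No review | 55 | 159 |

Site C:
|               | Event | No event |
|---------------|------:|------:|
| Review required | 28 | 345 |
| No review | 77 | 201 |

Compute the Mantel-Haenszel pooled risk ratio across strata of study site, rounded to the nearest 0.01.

RR_MH = Σ(aᵢ·n₀ᵢ/nᵢ) / Σ(cᵢ·n₁ᵢ/nᵢ), with n₁ᵢ = aᵢ+bᵢ (exposed), n₀ᵢ = cᵢ+dᵢ (unexposed), nᵢ = n₁ᵢ+n₀ᵢ.
Stratum 1 (Site A): n₁ = 301, n₀ = 336, n = 637; a·n₀/n = 92·336/637 = 48.5275; c·n₁/n = 148·301/637 = 69.9341
Stratum 2 (Site B): n₁ = 210, n₀ = 214, n = 424; a·n₀/n = 17·214/424 = 8.5802; c·n₁/n = 55·210/424 = 27.2406
Stratum 3 (Site C): n₁ = 373, n₀ = 278, n = 651; a·n₀/n = 28·278/651 = 11.9570; c·n₁/n = 77·373/651 = 44.1183
RR_MH = (48.5275 + 8.5802 + 11.9570) / (69.9341 + 27.2406 + 44.1183) = 69.0647 / 141.2929 = 0.48880

0.49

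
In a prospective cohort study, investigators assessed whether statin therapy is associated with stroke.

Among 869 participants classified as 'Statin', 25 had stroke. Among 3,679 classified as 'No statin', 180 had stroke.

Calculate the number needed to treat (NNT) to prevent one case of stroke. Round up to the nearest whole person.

Risk in treated group = 25/869 = 0.02877; risk in control = 180/3679 = 0.04893.
Absolute risk reduction = 0.04893 − 0.02877 = 0.02016
NNT = 1 / ARR = 1 / 0.02016 = 49.609 → round up → 50

50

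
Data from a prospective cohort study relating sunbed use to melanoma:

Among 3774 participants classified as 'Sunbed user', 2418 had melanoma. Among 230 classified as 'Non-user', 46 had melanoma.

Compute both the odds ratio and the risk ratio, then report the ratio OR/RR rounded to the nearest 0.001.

From the description: a = 2418, b = 1356, c = 46, d = 184.
OR = (2418·184)/(1356·46) = 444912/62376 = 7.13274
Risk in exposed = 2418/3774 = 0.64070; risk in unexposed = 46/230 = 0.20000; RR = 3.20350
OR/RR = 7.13274 / 3.20350 = 2.22655
The outcome is not rare, so the OR lies further from 1 than the RR.

2.227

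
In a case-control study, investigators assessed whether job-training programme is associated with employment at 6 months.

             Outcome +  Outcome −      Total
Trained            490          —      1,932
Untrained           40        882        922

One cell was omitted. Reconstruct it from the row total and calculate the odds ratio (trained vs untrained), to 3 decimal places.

The missing cell is in the exposed row: 1932 − 490 = 1442.
So a = 490, b = 1442, c = 40, d = 882.
OR = (a·d)/(b·c) = (490 × 882) / (1442 × 40) = 432180 / 57680 = 7.49272

7.493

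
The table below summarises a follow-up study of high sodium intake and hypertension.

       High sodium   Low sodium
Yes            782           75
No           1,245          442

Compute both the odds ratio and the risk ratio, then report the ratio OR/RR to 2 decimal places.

1.39

Reading the table with exposure as columns: a = 782 (High sodium, case), b = 1245 (High sodium, non-case), c = 75 (Low sodium, case), d = 442.
OR = (782·442)/(1245·75) = 345644/93375 = 3.70168
Risk in exposed = 782/2027 = 0.38579; risk in unexposed = 75/517 = 0.14507; RR = 2.65939
OR/RR = 3.70168 / 2.65939 = 1.39193
The outcome is not rare, so the OR lies further from 1 than the RR.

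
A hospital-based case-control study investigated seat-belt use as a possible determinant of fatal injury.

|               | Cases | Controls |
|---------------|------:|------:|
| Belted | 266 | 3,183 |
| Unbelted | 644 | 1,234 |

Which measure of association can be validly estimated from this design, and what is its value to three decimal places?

Cells: a = 266, b = 3183, c = 644, d = 1234.
This is a hospital-based case-control study: participants were sampled on outcome status, so risks in the source population cannot be estimated directly — relative risk is not valid here. The odds ratio is the appropriate measure.
OR = (a·d)/(b·c) = (266 × 1234) / (3183 × 644) = 328244 / 2049852 = 0.16013

0.160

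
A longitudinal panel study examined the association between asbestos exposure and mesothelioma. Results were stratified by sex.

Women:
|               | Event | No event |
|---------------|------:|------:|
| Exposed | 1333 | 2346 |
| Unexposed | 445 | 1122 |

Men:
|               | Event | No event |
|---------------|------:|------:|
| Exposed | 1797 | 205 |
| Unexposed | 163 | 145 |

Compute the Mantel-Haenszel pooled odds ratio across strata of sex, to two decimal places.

OR_MH = Σ(aᵢdᵢ/nᵢ) / Σ(bᵢcᵢ/nᵢ), where nᵢ is the stratum total.
Stratum 1 (Women): n = 5246; a·d/n = 1333·1122/5246 = 285.0984; b·c/n = 2346·445/5246 = 199.0030
Stratum 2 (Men): n = 2310; a·d/n = 1797·145/2310 = 112.7987; b·c/n = 205·163/2310 = 14.4654
OR_MH = (285.0984 + 112.7987) / (199.0030 + 14.4654) = 397.8971 / 213.4684 = 1.86396

1.86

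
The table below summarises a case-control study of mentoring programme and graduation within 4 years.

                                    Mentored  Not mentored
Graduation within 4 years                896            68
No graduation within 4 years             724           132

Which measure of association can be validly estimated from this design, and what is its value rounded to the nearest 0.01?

2.40

Reading the table with exposure as columns: a = 896 (Mentored, case), b = 724 (Mentored, non-case), c = 68 (Not mentored, case), d = 132.
This is a case-control study: participants were sampled on outcome status, so risks in the source population cannot be estimated directly — relative risk is not valid here. The odds ratio is the appropriate measure.
OR = (a·d)/(b·c) = (896 × 132) / (724 × 68) = 118272 / 49232 = 2.40234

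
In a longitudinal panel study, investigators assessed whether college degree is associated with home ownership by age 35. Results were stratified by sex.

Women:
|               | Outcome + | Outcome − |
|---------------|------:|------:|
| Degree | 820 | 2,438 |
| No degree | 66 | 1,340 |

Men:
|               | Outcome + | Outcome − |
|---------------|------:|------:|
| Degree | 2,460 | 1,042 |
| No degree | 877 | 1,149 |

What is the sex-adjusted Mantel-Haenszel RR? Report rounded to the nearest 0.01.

RR_MH = Σ(aᵢ·n₀ᵢ/nᵢ) / Σ(cᵢ·n₁ᵢ/nᵢ), with n₁ᵢ = aᵢ+bᵢ (exposed), n₀ᵢ = cᵢ+dᵢ (unexposed), nᵢ = n₁ᵢ+n₀ᵢ.
Stratum 1 (Women): n₁ = 3258, n₀ = 1406, n = 4664; a·n₀/n = 820·1406/4664 = 247.1955; c·n₁/n = 66·3258/4664 = 46.1038
Stratum 2 (Men): n₁ = 3502, n₀ = 2026, n = 5528; a·n₀/n = 2460·2026/5528 = 901.5847; c·n₁/n = 877·3502/5528 = 555.5814
RR_MH = (247.1955 + 901.5847) / (46.1038 + 555.5814) = 1148.7802 / 601.6852 = 1.90927

1.91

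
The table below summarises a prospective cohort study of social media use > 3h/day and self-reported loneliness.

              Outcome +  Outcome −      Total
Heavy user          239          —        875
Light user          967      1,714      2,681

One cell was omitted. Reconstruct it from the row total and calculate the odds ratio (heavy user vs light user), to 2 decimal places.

0.67

The missing cell is in the exposed row: 875 − 239 = 636.
So a = 239, b = 636, c = 967, d = 1714.
OR = (a·d)/(b·c) = (239 × 1714) / (636 × 967) = 409646 / 615012 = 0.66608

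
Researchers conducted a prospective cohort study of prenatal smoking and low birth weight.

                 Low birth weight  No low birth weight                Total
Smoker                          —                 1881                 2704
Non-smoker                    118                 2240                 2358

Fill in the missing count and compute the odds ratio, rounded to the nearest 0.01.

8.31

The missing cell is in the exposed row: 2704 − 1881 = 823.
So a = 823, b = 1881, c = 118, d = 2240.
OR = (a·d)/(b·c) = (823 × 2240) / (1881 × 118) = 1843520 / 221958 = 8.30572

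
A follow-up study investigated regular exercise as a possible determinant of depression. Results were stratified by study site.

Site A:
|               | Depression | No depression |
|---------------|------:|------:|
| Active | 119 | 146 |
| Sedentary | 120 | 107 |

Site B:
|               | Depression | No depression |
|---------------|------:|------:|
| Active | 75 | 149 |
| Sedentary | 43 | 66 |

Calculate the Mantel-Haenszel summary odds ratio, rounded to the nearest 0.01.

0.74

OR_MH = Σ(aᵢdᵢ/nᵢ) / Σ(bᵢcᵢ/nᵢ), where nᵢ is the stratum total.
Stratum 1 (Site A): n = 492; a·d/n = 119·107/492 = 25.8801; b·c/n = 146·120/492 = 35.6098
Stratum 2 (Site B): n = 333; a·d/n = 75·66/333 = 14.8649; b·c/n = 149·43/333 = 19.2402
OR_MH = (25.8801 + 14.8649) / (35.6098 + 19.2402) = 40.7449 / 54.8500 = 0.74284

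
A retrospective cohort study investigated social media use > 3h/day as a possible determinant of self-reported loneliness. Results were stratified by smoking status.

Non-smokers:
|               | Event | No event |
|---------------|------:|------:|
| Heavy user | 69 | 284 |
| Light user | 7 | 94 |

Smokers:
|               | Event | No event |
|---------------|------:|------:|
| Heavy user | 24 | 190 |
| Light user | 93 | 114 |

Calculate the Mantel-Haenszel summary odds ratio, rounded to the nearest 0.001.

0.448

OR_MH = Σ(aᵢdᵢ/nᵢ) / Σ(bᵢcᵢ/nᵢ), where nᵢ is the stratum total.
Stratum 1 (Non-smokers): n = 454; a·d/n = 69·94/454 = 14.2863; b·c/n = 284·7/454 = 4.3789
Stratum 2 (Smokers): n = 421; a·d/n = 24·114/421 = 6.4988; b·c/n = 190·93/421 = 41.9715
OR_MH = (14.2863 + 6.4988) / (4.3789 + 41.9715) = 20.7852 / 46.3504 = 0.44844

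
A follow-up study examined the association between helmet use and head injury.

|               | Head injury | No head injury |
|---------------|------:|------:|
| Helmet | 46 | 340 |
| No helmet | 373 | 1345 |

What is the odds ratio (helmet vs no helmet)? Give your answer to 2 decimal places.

0.49

Cells: a = 46, b = 340, c = 373, d = 1345.
OR = (a·d)/(b·c) = (46 × 1345) / (340 × 373) = 61870 / 126820 = 0.48786
Exposure is associated with lower odds of head injury (OR = 0.49 < 1).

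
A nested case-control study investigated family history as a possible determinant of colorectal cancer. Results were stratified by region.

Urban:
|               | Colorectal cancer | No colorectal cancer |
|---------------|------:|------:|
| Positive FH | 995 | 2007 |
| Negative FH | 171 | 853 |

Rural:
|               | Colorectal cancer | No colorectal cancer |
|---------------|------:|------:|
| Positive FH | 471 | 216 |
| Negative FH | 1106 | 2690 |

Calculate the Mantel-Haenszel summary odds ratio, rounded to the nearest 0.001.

OR_MH = Σ(aᵢdᵢ/nᵢ) / Σ(bᵢcᵢ/nᵢ), where nᵢ is the stratum total.
Stratum 1 (Urban): n = 4026; a·d/n = 995·853/4026 = 210.8135; b·c/n = 2007·171/4026 = 85.2452
Stratum 2 (Rural): n = 4483; a·d/n = 471·2690/4483 = 282.6210; b·c/n = 216·1106/4483 = 53.2893
OR_MH = (210.8135 + 282.6210) / (85.2452 + 53.2893) = 493.4345 / 138.5345 = 3.56182

3.562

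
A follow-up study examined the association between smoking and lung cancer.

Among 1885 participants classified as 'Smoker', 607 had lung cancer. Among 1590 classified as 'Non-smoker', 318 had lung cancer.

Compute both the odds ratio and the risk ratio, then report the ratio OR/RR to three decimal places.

1.180

From the description: a = 607, b = 1278, c = 318, d = 1272.
OR = (607·1272)/(1278·318) = 772104/406404 = 1.89984
Risk in exposed = 607/1885 = 0.32202; risk in unexposed = 318/1590 = 0.20000; RR = 1.61008
OR/RR = 1.89984 / 1.61008 = 1.17997
The outcome is not rare, so the OR lies further from 1 than the RR.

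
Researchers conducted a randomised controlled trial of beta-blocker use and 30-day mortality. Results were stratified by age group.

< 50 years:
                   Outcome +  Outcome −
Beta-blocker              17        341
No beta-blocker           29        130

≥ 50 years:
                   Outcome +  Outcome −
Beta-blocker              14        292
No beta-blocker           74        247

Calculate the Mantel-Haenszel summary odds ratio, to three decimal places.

OR_MH = Σ(aᵢdᵢ/nᵢ) / Σ(bᵢcᵢ/nᵢ), where nᵢ is the stratum total.
Stratum 1 (< 50 years): n = 517; a·d/n = 17·130/517 = 4.2747; b·c/n = 341·29/517 = 19.1277
Stratum 2 (≥ 50 years): n = 627; a·d/n = 14·247/627 = 5.5152; b·c/n = 292·74/627 = 34.4625
OR_MH = (4.2747 + 5.5152) / (19.1277 + 34.4625) = 9.7898 / 53.5902 = 0.18268

0.183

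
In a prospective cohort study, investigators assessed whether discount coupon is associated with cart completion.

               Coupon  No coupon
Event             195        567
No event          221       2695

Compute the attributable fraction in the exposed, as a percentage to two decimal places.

Reading the table with exposure as columns: a = 195 (Coupon, case), b = 221 (Coupon, non-case), c = 567 (No coupon, case), d = 2695.
Risk in exposed = 195/416 = 0.46875; risk in unexposed = 567/3262 = 0.17382.
RR = 0.46875/0.17382 = 2.69676
AR% = (RR − 1)/RR × 100 = (2.69676 − 1)/2.69676 × 100 = 62.9185%

62.92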